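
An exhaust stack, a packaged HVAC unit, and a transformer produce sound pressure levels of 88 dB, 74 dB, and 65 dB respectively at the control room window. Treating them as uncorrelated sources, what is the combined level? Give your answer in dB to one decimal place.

88.2 dB

For uncorrelated sources the intensities add, so convert each level to linear form, sum, and take 10·log₁₀ of the total.
Σ 10^(L/10) = 10^(88/10) + 10^(74/10) + 10^(65/10) = 6.592e+08.
L_total = 10·log₁₀(6.592e+08) = 88.19 dB.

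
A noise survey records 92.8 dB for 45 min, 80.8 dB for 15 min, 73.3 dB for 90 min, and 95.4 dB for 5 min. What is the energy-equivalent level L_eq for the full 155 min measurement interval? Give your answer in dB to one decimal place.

L_eq = 10·log₁₀[(1/T)·Σ tᵢ·10^(Lᵢ/10)] with T = 155 min.
Σ tᵢ·10^(Lᵢ/10) = 45·10^(92.8/10) + 15·10^(80.8/10) + 90·10^(73.3/10) + 5·10^(95.4/10) = 1.068e+11.
L_eq = 10·log₁₀(1.068e+11/155) = 88.38 dB.

88.4 dB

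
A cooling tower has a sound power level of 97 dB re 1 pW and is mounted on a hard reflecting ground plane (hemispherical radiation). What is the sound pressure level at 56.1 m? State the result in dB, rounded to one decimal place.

Free-field hemispherical radiation: L_p = L_w − 10·log₁₀(2π·r²), r = 56.1 m.
2π·r² = 1.977e+04 m², 10·log₁₀ of that is 42.961 dB.
L_p = 97 − 42.961 = 54.04 dB.

54.0 dB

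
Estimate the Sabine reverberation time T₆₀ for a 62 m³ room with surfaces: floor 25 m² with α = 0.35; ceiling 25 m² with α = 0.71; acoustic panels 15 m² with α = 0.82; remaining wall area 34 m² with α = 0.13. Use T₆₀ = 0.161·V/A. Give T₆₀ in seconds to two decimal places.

0.23 s

Summing Sᵢαᵢ: 25·0.35 + 25·0.71 + 15·0.82 + 34·0.13 = 43.22 m².
T₆₀ = 0.161·V/A = 0.161·62/43.22 = 0.231 s.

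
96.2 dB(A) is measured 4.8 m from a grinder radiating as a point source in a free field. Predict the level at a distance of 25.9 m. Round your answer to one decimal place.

81.6 dB(A)

Spherical spreading from a point source gives a 20·log₁₀(r₂/r₁) drop.
L₂ = 96.2 − 20·log₁₀(25.9/4.8) = 96.2 − 14.641 = 81.56 dB(A).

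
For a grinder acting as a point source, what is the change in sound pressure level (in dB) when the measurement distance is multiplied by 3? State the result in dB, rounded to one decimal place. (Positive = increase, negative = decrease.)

-9.5 dB

Point-source spreading: ΔL = −20·log₁₀(r₂/r₁).
ΔL = −20·log₁₀(3) = -9.54 dB.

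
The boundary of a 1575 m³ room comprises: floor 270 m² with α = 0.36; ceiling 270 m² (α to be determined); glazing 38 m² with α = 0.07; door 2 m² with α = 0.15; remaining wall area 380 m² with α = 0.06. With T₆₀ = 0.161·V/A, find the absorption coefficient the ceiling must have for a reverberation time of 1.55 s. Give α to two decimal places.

0.15

Required total absorption A = 0.161·1575/1.55 = 163.60 m².
Absorption from the other surfaces = 270·0.36 + 38·0.07 + 2·0.15 + 380·0.06 = 122.96 m², so the ceiling must supply 40.64 m² over 270 m².
α = 40.64/270 = 0.151.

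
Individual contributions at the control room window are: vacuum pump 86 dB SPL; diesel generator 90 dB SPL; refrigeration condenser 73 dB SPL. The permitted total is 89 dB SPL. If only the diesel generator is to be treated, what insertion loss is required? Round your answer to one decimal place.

4.2 dB

Fixed contribution from the other sources: Σ 10^(L/10) = 10^(86/10) + 10^(73/10) = 4.181e+08 (86.21 dB SPL).
The limit corresponds to 10^(89/10) = 7.943e+08; subtracting the fixed part leaves 3.763e+08 for the diesel generator, i.e. 85.75 dB SPL.
Required insertion loss = 90 − 85.75 = 4.25 dB.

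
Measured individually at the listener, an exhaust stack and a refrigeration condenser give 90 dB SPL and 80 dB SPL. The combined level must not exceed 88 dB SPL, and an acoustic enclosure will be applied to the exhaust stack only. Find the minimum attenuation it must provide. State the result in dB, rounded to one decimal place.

Fixed contribution from the other source: Σ 10^(L/10) = 10^(80/10) = 1.000e+08 (80.00 dB SPL).
The limit corresponds to 10^(88/10) = 6.310e+08; subtracting the fixed part leaves 5.310e+08 for the exhaust stack, i.e. 87.25 dB SPL.
So the exhaust stack must be reduced from 90 to 87.25 dB SPL: IL = 2.75 dB.

2.7 dB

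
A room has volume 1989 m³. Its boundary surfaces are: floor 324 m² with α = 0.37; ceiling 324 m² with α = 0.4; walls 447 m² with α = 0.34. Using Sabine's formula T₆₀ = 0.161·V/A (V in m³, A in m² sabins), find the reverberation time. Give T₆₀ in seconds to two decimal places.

0.80 s

A = Σ Sᵢαᵢ = 324·0.37 + 324·0.4 + 447·0.34 = 401.46 m².
T₆₀ = 0.161·V/A = 0.161·1989/401.46 = 0.798 s.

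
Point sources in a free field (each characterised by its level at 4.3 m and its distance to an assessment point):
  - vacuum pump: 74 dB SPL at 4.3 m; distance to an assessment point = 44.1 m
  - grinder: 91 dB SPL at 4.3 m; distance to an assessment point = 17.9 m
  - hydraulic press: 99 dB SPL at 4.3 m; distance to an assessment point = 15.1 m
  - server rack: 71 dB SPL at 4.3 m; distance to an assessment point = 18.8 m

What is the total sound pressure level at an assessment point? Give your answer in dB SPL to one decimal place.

Propagate each source to the receiver with L = L_ref − 20·log₁₀(r/r_ref), then add intensities.
vacuum pump: 74 − 20·log₁₀(44.1/4.3) = 74 − 20.22 = 53.78 dB SPL.
grinder: 91 − 20·log₁₀(17.9/4.3) = 91 − 12.39 = 78.61 dB SPL.
hydraulic press: 99 − 20·log₁₀(15.1/4.3) = 99 − 10.91 = 88.09 dB SPL.
server rack: 71 − 20·log₁₀(18.8/4.3) = 71 − 12.81 = 58.19 dB SPL.
Σ 10^(L/10) = 7.177e+08 → L_total = 10·log₁₀(7.177e+08) = 88.56 dB SPL.

88.6 dB SPL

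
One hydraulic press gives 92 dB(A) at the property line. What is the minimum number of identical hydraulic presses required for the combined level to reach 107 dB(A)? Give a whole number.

Need L₁ + 10·log₁₀ N ≥ 107, i.e. log₁₀ N ≥ 1.50.
N ≥ 10^(15.0/10) = 31.623, so N = 32.

32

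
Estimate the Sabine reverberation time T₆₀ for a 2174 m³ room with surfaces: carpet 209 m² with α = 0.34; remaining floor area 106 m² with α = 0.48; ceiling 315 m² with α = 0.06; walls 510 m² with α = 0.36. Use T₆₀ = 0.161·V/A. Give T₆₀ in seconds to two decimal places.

1.08 s

A = Σ Sᵢαᵢ = 209·0.34 + 106·0.48 + 315·0.06 + 510·0.36 = 324.44 m².
T₆₀ = 0.161 × 2174 / 324.44 = 1.079 s.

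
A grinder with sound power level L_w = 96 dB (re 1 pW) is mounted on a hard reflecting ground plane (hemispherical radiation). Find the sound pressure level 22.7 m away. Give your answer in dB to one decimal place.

L_p = L_w − 10·log₁₀(2π·r²) with r = 22.7 m.
2π·r² = 3238 m², 10·log₁₀ of that is 35.102 dB.
L_p = 96 − 35.102 = 60.90 dB.

60.9 dB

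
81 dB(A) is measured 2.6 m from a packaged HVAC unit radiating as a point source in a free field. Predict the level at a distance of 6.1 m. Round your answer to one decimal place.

Point-source attenuation: ΔL = 20·log₁₀(r₂/r₁) = 20·log₁₀(6.1/2.6) = 7.407 dB.
L₂ = 81 − 20·log₁₀(6.1/2.6) = 81 − 7.407 = 73.59 dB(A).

73.6 dB(A)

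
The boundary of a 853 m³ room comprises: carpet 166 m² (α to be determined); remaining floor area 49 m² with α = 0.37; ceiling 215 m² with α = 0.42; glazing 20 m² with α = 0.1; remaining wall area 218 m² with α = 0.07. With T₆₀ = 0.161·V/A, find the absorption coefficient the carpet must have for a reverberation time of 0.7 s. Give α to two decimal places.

A = 0.161·V/T₆₀ = 0.161·853/0.7 = 196.19 m² sabins.
Absorption from the other surfaces = 49·0.37 + 215·0.42 + 20·0.1 + 218·0.07 = 125.69 m², so the carpet must supply 70.50 m² over 166 m².
α = 70.50/166 = 0.425.

0.42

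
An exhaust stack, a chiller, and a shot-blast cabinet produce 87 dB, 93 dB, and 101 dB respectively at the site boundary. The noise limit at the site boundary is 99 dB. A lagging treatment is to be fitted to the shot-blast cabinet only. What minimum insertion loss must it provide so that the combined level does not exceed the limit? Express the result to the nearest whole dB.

Everything except the shot-blast cabinet sums to 10^(87/10) + 10^(93/10) = 2.496e+09 in linear terms, 93.97 dB.
To meet 99 dB overall, the treated shot-blast cabinet may contribute at most 10^(99/10) − 2.496e+09 = 5.447e+09, i.e. 97.36 dB.
So the shot-blast cabinet must be reduced from 101 to 97.36 dB: IL = 3.64 dB.

4 dB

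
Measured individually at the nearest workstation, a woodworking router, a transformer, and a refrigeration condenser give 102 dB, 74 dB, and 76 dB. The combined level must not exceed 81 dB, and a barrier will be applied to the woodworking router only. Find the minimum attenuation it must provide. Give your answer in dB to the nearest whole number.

24 dB

Fixed contribution from the other sources: Σ 10^(L/10) = 10^(74/10) + 10^(76/10) = 6.493e+07 (78.12 dB).
To meet 81 dB overall, the treated woodworking router may contribute at most 10^(81/10) − 6.493e+07 = 6.096e+07, i.e. 77.85 dB.
So the woodworking router must be reduced from 102 to 77.85 dB: IL = 24.15 dB.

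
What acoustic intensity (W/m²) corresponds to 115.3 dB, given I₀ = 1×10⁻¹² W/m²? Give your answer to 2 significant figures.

I/I₀ = 10^(115.3/10) = 3.388e+11, so I = 3.388e+11 × 10⁻¹² W/m².

0.34 W/m²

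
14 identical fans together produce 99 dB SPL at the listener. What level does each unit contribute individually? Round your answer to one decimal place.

For N identical incoherent sources L_total = L₁ + 10·log₁₀ N, so L₁ = 99 − 10·log₁₀(14) = 99 − 11.461.

87.5 dB SPL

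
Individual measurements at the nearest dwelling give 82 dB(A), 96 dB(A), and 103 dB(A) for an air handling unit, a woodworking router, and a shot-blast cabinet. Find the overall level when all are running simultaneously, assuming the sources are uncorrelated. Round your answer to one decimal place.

103.8 dB(A)

Incoherent sources combine by intensity addition: L_total = 10·log₁₀(Σ 10^(L_i/10)).
Σ 10^(L/10) = 10^(82/10) + 10^(96/10) + 10^(103/10) = 2.409e+10.
L_total = 10·log₁₀(2.409e+10) = 103.82 dB(A).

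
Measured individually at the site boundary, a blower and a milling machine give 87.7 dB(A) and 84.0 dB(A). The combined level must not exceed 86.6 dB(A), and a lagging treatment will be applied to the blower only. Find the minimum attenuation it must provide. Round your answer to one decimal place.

Fixed contribution from the other source: Σ 10^(L/10) = 10^(84.0/10) = 2.512e+08 (84.00 dB(A)).
To meet 86.6 dB(A) overall, the treated blower may contribute at most 10^(86.6/10) − 2.512e+08 = 2.059e+08, i.e. 83.14 dB(A).
So the blower must be reduced from 87.7 to 83.14 dB(A): IL = 4.56 dB.

4.6 dB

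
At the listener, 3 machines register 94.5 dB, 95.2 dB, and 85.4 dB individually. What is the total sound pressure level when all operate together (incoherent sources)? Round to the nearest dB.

For uncorrelated sources the intensities add, so convert each level to linear form, sum, and take 10·log₁₀ of the total.
Σ 10^(L/10) = 10^(94.5/10) + 10^(95.2/10) + 10^(85.4/10) = 6.476e+09.
L_total = 10·log₁₀(6.476e+09) = 98.11 dB.

98 dB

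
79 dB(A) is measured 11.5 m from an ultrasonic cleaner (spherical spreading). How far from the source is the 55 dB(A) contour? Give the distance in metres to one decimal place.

182.3 m

The 24.0 dB drop corresponds to a distance ratio of 10^(24.0/20) for a point source.
r₂ = 11.5·10^((79−55)/20) = 11.5·10^(24.0/20) = 182.26 m.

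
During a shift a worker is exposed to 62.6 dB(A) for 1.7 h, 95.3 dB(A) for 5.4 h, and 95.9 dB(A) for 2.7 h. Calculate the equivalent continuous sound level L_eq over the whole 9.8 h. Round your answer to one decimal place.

94.7 dB(A)

L_eq = 10·log₁₀[(1/T)·Σ tᵢ·10^(Lᵢ/10)] with T = 9.8 h.
Σ tᵢ·10^(Lᵢ/10) = 1.7·10^(62.6/10) + 5.4·10^(95.3/10) + 2.7·10^(95.9/10) = 2.880e+10.
L_eq = 10·log₁₀(2.880e+10/9.8) = 94.68 dB(A).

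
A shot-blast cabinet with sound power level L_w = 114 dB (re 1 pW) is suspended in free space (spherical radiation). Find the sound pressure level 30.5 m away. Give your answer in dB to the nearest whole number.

The power spreads over a sphere of area 4π·r², so L_p = L_w − 10·log₁₀(4π·r²).
4π·r² = 1.169e+04 m², 10·log₁₀ of that is 40.678 dB.
L_p = 114 − 40.678 = 73.32 dB.

73 dB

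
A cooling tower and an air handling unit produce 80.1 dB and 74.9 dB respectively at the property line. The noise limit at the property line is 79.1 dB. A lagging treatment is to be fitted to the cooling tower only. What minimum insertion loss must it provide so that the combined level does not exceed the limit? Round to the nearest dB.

The untreated sources together contribute 10^(74.9/10) = 3.090e+07, i.e. 74.90 dB.
The limit corresponds to 10^(79.1/10) = 8.128e+07; subtracting the fixed part leaves 5.038e+07 for the cooling tower, i.e. 77.02 dB.
Required insertion loss = 80.1 − 77.02 = 3.08 dB.

3 dB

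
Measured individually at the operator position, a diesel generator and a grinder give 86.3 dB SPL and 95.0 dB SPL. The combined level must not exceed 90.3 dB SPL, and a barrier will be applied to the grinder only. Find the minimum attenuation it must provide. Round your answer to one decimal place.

Everything except the grinder sums to 10^(86.3/10) = 4.266e+08 in linear terms, 86.30 dB SPL.
To meet 90.3 dB SPL overall, the treated grinder may contribute at most 10^(90.3/10) − 4.266e+08 = 6.449e+08, i.e. 88.10 dB SPL.
So the grinder must be reduced from 95.0 to 88.10 dB SPL: IL = 6.90 dB.

6.9 dB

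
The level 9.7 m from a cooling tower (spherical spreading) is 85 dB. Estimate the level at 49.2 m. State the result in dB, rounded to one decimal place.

Point-source attenuation: ΔL = 20·log₁₀(r₂/r₁) = 20·log₁₀(49.2/9.7) = 14.104 dB.
L₂ = 85 − 20·log₁₀(49.2/9.7) = 85 − 14.104 = 70.90 dB.

70.9 dB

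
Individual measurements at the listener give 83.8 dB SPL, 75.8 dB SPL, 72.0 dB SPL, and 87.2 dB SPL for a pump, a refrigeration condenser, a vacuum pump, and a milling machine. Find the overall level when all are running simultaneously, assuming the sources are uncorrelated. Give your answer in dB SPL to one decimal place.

For uncorrelated sources the intensities add, so convert each level to linear form, sum, and take 10·log₁₀ of the total.
Σ 10^(L/10) = 10^(83.8/10) + 10^(75.8/10) + 10^(72.0/10) + 10^(87.2/10) = 8.186e+08.
L_total = 10·log₁₀(8.186e+08) = 89.13 dB SPL.

89.1 dB SPL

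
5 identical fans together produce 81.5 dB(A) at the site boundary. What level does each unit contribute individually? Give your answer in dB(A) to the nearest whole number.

For N identical incoherent sources L_total = L₁ + 10·log₁₀ N, so L₁ = 81.5 − 10·log₁₀(5) = 81.5 − 6.990.

75 dB(A)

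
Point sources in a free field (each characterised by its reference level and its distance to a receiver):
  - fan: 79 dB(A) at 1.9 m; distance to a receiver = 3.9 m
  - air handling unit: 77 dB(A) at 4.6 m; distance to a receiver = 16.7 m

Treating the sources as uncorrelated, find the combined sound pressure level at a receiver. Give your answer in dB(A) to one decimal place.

First find each source's level at the receiver (point-source: −20·log₁₀(r/r_ref)), then combine on an intensity basis.
fan: 79 − 20·log₁₀(3.9/1.9) = 79 − 6.25 = 72.75 dB(A).
air handling unit: 77 − 20·log₁₀(16.7/4.6) = 77 − 11.20 = 65.80 dB(A).
Σ 10^(L/10) = 2.266e+07 → L_total = 10·log₁₀(2.266e+07) = 73.55 dB(A).

73.6 dB(A)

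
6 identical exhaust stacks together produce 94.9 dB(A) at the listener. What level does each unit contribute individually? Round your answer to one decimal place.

Dividing the total intensity by 6 lowers the level by 10·log₁₀ 6 = 7.782 dB: L₁ = 94.9 − 7.782.

87.1 dB(A)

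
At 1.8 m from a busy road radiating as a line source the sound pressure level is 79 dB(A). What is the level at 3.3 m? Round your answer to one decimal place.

Line-source attenuation: ΔL = 10·log₁₀(r₂/r₁) = 10·log₁₀(3.3/1.8) = 2.632 dB.
L₂ = 79 − 10·log₁₀(3.3/1.8) = 79 − 2.632 = 76.37 dB(A).

76.4 dB(A)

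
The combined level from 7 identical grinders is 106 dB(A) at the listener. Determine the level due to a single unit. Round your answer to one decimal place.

7 equal contributions raise the level by 10·log₁₀ 7 = 8.451 dB, so each unit alone gives 106 − 8.451.

97.5 dB(A)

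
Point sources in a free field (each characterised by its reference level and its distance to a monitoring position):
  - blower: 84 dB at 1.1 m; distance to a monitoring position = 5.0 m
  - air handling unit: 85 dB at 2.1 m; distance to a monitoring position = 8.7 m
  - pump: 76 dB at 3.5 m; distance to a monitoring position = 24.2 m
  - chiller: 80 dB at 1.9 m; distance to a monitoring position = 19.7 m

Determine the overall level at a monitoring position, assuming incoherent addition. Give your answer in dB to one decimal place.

Apply inverse-square spreading to bring every level to the receiver, then sum 10^(L/10).
blower: 84 − 20·log₁₀(5.0/1.1) = 84 − 13.15 = 70.85 dB.
air handling unit: 85 − 20·log₁₀(8.7/2.1) = 85 − 12.35 = 72.65 dB.
pump: 76 − 20·log₁₀(24.2/3.5) = 76 − 16.79 = 59.21 dB.
chiller: 80 − 20·log₁₀(19.7/1.9) = 80 − 20.31 = 59.69 dB.
Σ 10^(L/10) = 3.235e+07 → L_total = 10·log₁₀(3.235e+07) = 75.10 dB.

75.1 dB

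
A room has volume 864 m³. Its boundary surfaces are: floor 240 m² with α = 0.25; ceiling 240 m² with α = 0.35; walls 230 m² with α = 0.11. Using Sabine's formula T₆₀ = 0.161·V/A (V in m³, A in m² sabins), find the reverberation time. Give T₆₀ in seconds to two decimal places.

0.82 s

Total absorption A = 240·0.25 + 240·0.35 + 230·0.11 = 169.30 m² sabins.
T₆₀ = 0.161 × 864 / 169.30 = 0.822 s.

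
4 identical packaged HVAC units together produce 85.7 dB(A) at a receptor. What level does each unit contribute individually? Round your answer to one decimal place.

79.7 dB(A)

Dividing the total intensity by 4 lowers the level by 10·log₁₀ 4 = 6.021 dB: L₁ = 85.7 − 6.021.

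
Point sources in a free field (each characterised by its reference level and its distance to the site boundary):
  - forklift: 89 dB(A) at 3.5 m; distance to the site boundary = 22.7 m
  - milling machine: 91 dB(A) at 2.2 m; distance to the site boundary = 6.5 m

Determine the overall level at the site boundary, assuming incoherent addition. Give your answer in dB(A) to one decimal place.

82.1 dB(A)

Propagate each source to the receiver with L = L_ref − 20·log₁₀(r/r_ref), then add intensities.
forklift: 89 − 20·log₁₀(22.7/3.5) = 89 − 16.24 = 72.76 dB(A).
milling machine: 91 − 20·log₁₀(6.5/2.2) = 91 − 9.41 = 81.59 dB(A).
Σ 10^(L/10) = 1.631e+08 → L_total = 10·log₁₀(1.631e+08) = 82.12 dB(A).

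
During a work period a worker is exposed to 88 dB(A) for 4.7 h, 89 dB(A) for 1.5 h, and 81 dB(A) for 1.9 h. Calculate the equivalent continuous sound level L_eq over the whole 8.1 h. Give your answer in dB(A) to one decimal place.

L_eq = 10·log₁₀[(1/T)·Σ tᵢ·10^(Lᵢ/10)] with T = 8.1 h.
Σ tᵢ·10^(Lᵢ/10) = 4.7·10^(88/10) + 1.5·10^(89/10) + 1.9·10^(81/10) = 4.396e+09.
L_eq = 10·log₁₀(4.396e+09/8.1) = 87.35 dB(A).

87.3 dB(A)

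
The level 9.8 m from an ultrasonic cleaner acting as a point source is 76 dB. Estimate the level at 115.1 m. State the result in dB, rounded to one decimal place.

54.6 dB

Spherical spreading from a point source gives a 20·log₁₀(r₂/r₁) drop.
L₂ = 76 − 20·log₁₀(115.1/9.8) = 76 − 21.397 = 54.60 dB.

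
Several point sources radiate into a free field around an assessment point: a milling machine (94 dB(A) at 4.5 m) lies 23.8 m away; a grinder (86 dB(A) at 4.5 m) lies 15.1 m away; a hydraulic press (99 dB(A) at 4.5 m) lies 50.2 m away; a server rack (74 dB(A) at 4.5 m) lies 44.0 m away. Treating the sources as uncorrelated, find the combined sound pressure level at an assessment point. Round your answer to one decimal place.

82.8 dB(A)

First find each source's level at the receiver (point-source: −20·log₁₀(r/r_ref)), then combine on an intensity basis.
milling machine: 94 − 20·log₁₀(23.8/4.5) = 94 − 14.47 = 79.53 dB(A).
grinder: 86 − 20·log₁₀(15.1/4.5) = 86 − 10.52 = 75.48 dB(A).
hydraulic press: 99 − 20·log₁₀(50.2/4.5) = 99 − 20.95 = 78.05 dB(A).
server rack: 74 − 20·log₁₀(44.0/4.5) = 74 − 19.80 = 54.20 dB(A).
Σ 10^(L/10) = 1.892e+08 → L_total = 10·log₁₀(1.892e+08) = 82.77 dB(A).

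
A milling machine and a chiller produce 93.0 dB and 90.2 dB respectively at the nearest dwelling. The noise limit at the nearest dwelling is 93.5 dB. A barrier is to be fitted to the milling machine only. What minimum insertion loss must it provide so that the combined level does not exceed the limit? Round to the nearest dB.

Everything except the milling machine sums to 10^(90.2/10) = 1.047e+09 in linear terms, 90.20 dB.
To meet 93.5 dB overall, the treated milling machine may contribute at most 10^(93.5/10) − 1.047e+09 = 1.192e+09, i.e. 90.76 dB.
Required insertion loss = 93.0 − 90.76 = 2.24 dB.

2 dB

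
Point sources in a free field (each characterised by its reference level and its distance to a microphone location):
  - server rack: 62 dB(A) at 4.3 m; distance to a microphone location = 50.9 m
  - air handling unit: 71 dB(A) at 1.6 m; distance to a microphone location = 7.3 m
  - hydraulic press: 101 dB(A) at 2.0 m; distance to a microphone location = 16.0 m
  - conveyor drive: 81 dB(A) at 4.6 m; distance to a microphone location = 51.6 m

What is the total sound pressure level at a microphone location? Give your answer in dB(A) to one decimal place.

83.0 dB(A)

Apply inverse-square spreading to bring every level to the receiver, then sum 10^(L/10).
server rack: 62 − 20·log₁₀(50.9/4.3) = 62 − 21.46 = 40.54 dB(A).
air handling unit: 71 − 20·log₁₀(7.3/1.6) = 71 − 13.18 = 57.82 dB(A).
hydraulic press: 101 − 20·log₁₀(16.0/2.0) = 101 − 18.06 = 82.94 dB(A).
conveyor drive: 81 − 20·log₁₀(51.6/4.6) = 81 − 21.00 = 60.00 dB(A).
Σ 10^(L/10) = 1.983e+08 → L_total = 10·log₁₀(1.983e+08) = 82.97 dB(A).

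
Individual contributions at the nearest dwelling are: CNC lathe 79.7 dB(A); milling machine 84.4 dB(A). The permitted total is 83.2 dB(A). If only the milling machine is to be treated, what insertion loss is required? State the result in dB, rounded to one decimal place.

3.8 dB

Fixed contribution from the other source: Σ 10^(L/10) = 10^(79.7/10) = 9.333e+07 (79.70 dB(A)).
To meet 83.2 dB(A) overall, the treated milling machine may contribute at most 10^(83.2/10) − 9.333e+07 = 1.156e+08, i.e. 80.63 dB(A).
Required insertion loss = 84.4 − 80.63 = 3.77 dB.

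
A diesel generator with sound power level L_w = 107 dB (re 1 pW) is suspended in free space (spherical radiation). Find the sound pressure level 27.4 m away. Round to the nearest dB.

67 dB

Free-field spherical radiation: L_p = L_w − 10·log₁₀(4π·r²), r = 27.4 m.
4π·r² = 9434 m², 10·log₁₀ of that is 39.747 dB.
L_p = 107 − 39.747 = 67.25 dB.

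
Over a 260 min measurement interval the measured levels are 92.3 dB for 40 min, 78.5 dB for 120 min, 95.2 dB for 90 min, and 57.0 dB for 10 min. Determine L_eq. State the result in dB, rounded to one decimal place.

91.6 dB

Weight each interval's intensity by its duration and average over T = 260 min:
Σ tᵢ·10^(Lᵢ/10) = 40·10^(92.3/10) + 120·10^(78.5/10) + 90·10^(95.2/10) + 10·10^(57.0/10) = 3.744e+11.
L_eq = 10·log₁₀(3.744e+11/260) = 91.58 dB.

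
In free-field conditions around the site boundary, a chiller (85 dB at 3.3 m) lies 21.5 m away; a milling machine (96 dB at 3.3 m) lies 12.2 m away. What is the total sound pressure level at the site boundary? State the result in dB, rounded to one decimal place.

Propagate each source to the receiver with L = L_ref − 20·log₁₀(r/r_ref), then add intensities.
chiller: 85 − 20·log₁₀(21.5/3.3) = 85 − 16.28 = 68.72 dB.
milling machine: 96 − 20·log₁₀(12.2/3.3) = 96 − 11.36 = 84.64 dB.
Σ 10^(L/10) = 2.987e+08 → L_total = 10·log₁₀(2.987e+08) = 84.75 dB.

84.8 dB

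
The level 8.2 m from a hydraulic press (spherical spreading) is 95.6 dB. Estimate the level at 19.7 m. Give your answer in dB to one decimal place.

Point-source attenuation: ΔL = 20·log₁₀(r₂/r₁) = 20·log₁₀(19.7/8.2) = 7.613 dB.
L₂ = 95.6 − 20·log₁₀(19.7/8.2) = 95.6 − 7.613 = 87.99 dB.

88.0 dB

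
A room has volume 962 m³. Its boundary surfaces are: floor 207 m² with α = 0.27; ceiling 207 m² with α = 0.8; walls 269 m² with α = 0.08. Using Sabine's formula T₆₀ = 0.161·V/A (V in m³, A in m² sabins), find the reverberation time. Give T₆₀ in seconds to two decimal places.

0.64 s

A = Σ Sᵢαᵢ = 207·0.27 + 207·0.8 + 269·0.08 = 243.01 m².
T₆₀ = 0.161 × 962 / 243.01 = 0.637 s.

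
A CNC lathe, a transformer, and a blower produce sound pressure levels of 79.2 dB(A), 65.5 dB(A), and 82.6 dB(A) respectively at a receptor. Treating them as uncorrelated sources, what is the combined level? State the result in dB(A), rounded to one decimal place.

84.3 dB(A)

Incoherent sources combine by intensity addition: L_total = 10·log₁₀(Σ 10^(L_i/10)).
Σ 10^(L/10) = 10^(79.2/10) + 10^(65.5/10) + 10^(82.6/10) = 2.687e+08.
L_total = 10·log₁₀(2.687e+08) = 84.29 dB(A).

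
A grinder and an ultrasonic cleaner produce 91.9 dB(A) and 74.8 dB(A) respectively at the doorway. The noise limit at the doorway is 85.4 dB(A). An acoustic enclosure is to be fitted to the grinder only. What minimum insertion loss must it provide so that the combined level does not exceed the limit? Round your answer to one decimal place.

Everything except the grinder sums to 10^(74.8/10) = 3.020e+07 in linear terms, 74.80 dB(A).
The limit corresponds to 10^(85.4/10) = 3.467e+08; subtracting the fixed part leaves 3.165e+08 for the grinder, i.e. 85.00 dB(A).
Required insertion loss = 91.9 − 85.00 = 6.90 dB.

6.9 dB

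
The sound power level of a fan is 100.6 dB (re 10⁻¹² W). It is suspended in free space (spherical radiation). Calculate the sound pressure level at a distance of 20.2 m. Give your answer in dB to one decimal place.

The power spreads over a sphere of area 4π·r², so L_p = L_w − 10·log₁₀(4π·r²).
4π·r² = 5128 m², 10·log₁₀ of that is 37.099 dB.
L_p = 100.6 − 37.099 = 63.50 dB.

63.5 dB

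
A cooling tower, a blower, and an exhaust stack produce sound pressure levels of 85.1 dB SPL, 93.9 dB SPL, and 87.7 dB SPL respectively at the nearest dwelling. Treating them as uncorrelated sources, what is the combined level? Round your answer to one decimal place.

95.3 dB SPL

For uncorrelated sources the intensities add, so convert each level to linear form, sum, and take 10·log₁₀ of the total.
Σ 10^(L/10) = 10^(85.1/10) + 10^(93.9/10) + 10^(87.7/10) = 3.367e+09.
L_total = 10·log₁₀(3.367e+09) = 95.27 dB SPL.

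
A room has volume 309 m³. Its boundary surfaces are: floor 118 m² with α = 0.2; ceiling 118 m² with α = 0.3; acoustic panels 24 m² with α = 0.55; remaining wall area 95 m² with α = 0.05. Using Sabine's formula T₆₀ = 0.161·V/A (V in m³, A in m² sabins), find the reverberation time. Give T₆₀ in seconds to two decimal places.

Total absorption A = 118·0.2 + 118·0.3 + 24·0.55 + 95·0.05 = 76.95 m² sabins.
T₆₀ = 0.161·V/A = 0.161·309/76.95 = 0.647 s.

0.65 s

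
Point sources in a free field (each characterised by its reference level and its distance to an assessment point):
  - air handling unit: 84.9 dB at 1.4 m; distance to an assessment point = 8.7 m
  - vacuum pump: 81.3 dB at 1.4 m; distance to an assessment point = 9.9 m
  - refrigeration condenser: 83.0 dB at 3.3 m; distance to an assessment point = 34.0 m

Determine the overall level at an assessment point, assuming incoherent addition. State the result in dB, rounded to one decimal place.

71.0 dB

Propagate each source to the receiver with L = L_ref − 20·log₁₀(r/r_ref), then add intensities.
air handling unit: 84.9 − 20·log₁₀(8.7/1.4) = 84.9 − 15.87 = 69.03 dB.
vacuum pump: 81.3 − 20·log₁₀(9.9/1.4) = 81.3 − 16.99 = 64.31 dB.
refrigeration condenser: 83.0 − 20·log₁₀(34.0/3.3) = 83.0 − 20.26 = 62.74 dB.
Σ 10^(L/10) = 1.258e+07 → L_total = 10·log₁₀(1.258e+07) = 71.00 dB.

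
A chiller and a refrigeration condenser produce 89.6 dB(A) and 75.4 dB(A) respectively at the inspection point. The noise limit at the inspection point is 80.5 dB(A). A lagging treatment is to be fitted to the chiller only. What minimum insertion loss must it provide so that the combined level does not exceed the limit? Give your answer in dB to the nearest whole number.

The untreated sources together contribute 10^(75.4/10) = 3.467e+07, i.e. 75.40 dB(A).
The limit corresponds to 10^(80.5/10) = 1.122e+08; subtracting the fixed part leaves 7.753e+07 for the chiller, i.e. 78.89 dB(A).
So the chiller must be reduced from 89.6 to 78.89 dB(A): IL = 10.71 dB.

11 dB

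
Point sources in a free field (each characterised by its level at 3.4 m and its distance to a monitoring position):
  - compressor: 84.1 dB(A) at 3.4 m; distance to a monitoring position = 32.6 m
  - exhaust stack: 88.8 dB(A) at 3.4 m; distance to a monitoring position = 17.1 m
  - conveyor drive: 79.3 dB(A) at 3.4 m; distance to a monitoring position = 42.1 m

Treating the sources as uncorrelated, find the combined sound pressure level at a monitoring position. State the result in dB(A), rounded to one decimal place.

75.2 dB(A)

Propagate each source to the receiver with L = L_ref − 20·log₁₀(r/r_ref), then add intensities.
compressor: 84.1 − 20·log₁₀(32.6/3.4) = 84.1 − 19.63 = 64.47 dB(A).
exhaust stack: 88.8 − 20·log₁₀(17.1/3.4) = 88.8 − 14.03 = 74.77 dB(A).
conveyor drive: 79.3 − 20·log₁₀(42.1/3.4) = 79.3 − 21.86 = 57.44 dB(A).
Σ 10^(L/10) = 3.334e+07 → L_total = 10·log₁₀(3.334e+07) = 75.23 dB(A).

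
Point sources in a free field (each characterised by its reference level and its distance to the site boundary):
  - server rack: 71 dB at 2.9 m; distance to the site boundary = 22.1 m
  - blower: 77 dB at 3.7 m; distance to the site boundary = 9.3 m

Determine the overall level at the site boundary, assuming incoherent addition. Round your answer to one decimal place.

69.1 dB

First find each source's level at the receiver (point-source: −20·log₁₀(r/r_ref)), then combine on an intensity basis.
server rack: 71 − 20·log₁₀(22.1/2.9) = 71 − 17.64 = 53.36 dB.
blower: 77 − 20·log₁₀(9.3/3.7) = 77 − 8.01 = 68.99 dB.
Σ 10^(L/10) = 8.150e+06 → L_total = 10·log₁₀(8.150e+06) = 69.11 dB.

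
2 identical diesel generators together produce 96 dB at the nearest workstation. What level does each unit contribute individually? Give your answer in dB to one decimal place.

For N identical incoherent sources L_total = L₁ + 10·log₁₀ N, so L₁ = 96 − 10·log₁₀(2) = 96 − 3.010.

93.0 dB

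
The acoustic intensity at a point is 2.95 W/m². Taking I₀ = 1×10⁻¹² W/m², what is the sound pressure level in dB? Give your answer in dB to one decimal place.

124.7 dB

I/I₀ = 2.95/10⁻¹² = 2.95×10^12, and L = 10·log₁₀(I/I₀).
L = 10·(0.4698 + 12) = 124.70 dB.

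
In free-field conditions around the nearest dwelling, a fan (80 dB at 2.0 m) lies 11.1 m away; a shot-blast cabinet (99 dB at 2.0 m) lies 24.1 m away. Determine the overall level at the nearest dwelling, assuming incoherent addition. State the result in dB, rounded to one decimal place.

77.6 dB

Apply inverse-square spreading to bring every level to the receiver, then sum 10^(L/10).
fan: 80 − 20·log₁₀(11.1/2.0) = 80 − 14.89 = 65.11 dB.
shot-blast cabinet: 99 − 20·log₁₀(24.1/2.0) = 99 − 21.62 = 77.38 dB.
Σ 10^(L/10) = 5.795e+07 → L_total = 10·log₁₀(5.795e+07) = 77.63 dB.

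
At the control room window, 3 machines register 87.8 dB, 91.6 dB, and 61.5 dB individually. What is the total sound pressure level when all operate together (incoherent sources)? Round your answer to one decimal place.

93.1 dB

For uncorrelated sources the intensities add, so convert each level to linear form, sum, and take 10·log₁₀ of the total.
Σ 10^(L/10) = 10^(87.8/10) + 10^(91.6/10) + 10^(61.5/10) = 2.049e+09.
L_total = 10·log₁₀(2.049e+09) = 93.12 dB.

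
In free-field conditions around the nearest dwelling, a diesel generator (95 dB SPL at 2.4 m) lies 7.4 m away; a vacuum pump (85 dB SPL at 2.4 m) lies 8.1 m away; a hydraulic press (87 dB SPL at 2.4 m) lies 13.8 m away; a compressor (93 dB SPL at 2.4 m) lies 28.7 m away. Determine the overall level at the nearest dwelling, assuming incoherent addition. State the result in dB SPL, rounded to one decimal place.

85.9 dB SPL

Propagate each source to the receiver with L = L_ref − 20·log₁₀(r/r_ref), then add intensities.
diesel generator: 95 − 20·log₁₀(7.4/2.4) = 95 − 9.78 = 85.22 dB SPL.
vacuum pump: 85 − 20·log₁₀(8.1/2.4) = 85 − 10.57 = 74.43 dB SPL.
hydraulic press: 87 − 20·log₁₀(13.8/2.4) = 87 − 15.19 = 71.81 dB SPL.
compressor: 93 − 20·log₁₀(28.7/2.4) = 93 − 21.55 = 71.45 dB SPL.
Σ 10^(L/10) = 3.895e+08 → L_total = 10·log₁₀(3.895e+08) = 85.91 dB SPL.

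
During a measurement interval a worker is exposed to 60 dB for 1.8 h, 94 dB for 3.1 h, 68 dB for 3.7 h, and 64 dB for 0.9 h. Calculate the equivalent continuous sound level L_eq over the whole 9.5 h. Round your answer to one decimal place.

Weight each interval's intensity by its duration and average over T = 9.5 h:
Σ tᵢ·10^(Lᵢ/10) = 1.8·10^(60/10) + 3.1·10^(94/10) + 3.7·10^(68/10) + 0.9·10^(64/10) = 7.814e+09.
L_eq = 10·log₁₀(7.814e+09/9.5) = 89.15 dB.

89.2 dB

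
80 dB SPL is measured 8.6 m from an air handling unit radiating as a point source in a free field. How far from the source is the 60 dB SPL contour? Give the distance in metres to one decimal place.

86.0 m

For a point source L₁ − L₂ = 20·log₁₀(r₂/r₁), so r₂ = r₁·10^((L₁−L₂)/20).
r₂ = 8.6·10^((80−60)/20) = 8.6·10^(20.0/20) = 86.00 m.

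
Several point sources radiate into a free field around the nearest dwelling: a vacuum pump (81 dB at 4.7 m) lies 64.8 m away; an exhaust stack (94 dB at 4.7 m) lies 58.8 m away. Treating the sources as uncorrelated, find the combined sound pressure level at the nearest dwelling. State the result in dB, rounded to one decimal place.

72.2 dB

First find each source's level at the receiver (point-source: −20·log₁₀(r/r_ref)), then combine on an intensity basis.
vacuum pump: 81 − 20·log₁₀(64.8/4.7) = 81 − 22.79 = 58.21 dB.
exhaust stack: 94 − 20·log₁₀(58.8/4.7) = 94 − 21.95 = 72.05 dB.
Σ 10^(L/10) = 1.671e+07 → L_total = 10·log₁₀(1.671e+07) = 72.23 dB.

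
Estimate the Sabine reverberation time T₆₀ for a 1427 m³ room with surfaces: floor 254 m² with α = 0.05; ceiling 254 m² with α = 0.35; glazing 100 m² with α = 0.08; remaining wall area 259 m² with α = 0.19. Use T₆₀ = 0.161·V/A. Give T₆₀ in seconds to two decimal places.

Total absorption A = 254·0.05 + 254·0.35 + 100·0.08 + 259·0.19 = 158.81 m² sabins.
T₆₀ = 0.161·V/A = 0.161·1427/158.81 = 1.447 s.

1.45 s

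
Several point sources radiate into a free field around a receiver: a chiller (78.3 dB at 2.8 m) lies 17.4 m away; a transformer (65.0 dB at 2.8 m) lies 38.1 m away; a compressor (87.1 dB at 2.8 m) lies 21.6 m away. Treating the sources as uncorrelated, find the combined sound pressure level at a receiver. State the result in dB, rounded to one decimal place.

Propagate each source to the receiver with L = L_ref − 20·log₁₀(r/r_ref), then add intensities.
chiller: 78.3 − 20·log₁₀(17.4/2.8) = 78.3 − 15.87 = 62.43 dB.
transformer: 65.0 − 20·log₁₀(38.1/2.8) = 65.0 − 22.68 = 42.32 dB.
compressor: 87.1 − 20·log₁₀(21.6/2.8) = 87.1 − 17.75 = 69.35 dB.
Σ 10^(L/10) = 1.039e+07 → L_total = 10·log₁₀(1.039e+07) = 70.16 dB.

70.2 dB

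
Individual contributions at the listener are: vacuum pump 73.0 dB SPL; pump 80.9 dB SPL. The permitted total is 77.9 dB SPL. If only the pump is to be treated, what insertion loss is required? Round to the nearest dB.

5 dB

Everything except the pump sums to 10^(73.0/10) = 1.995e+07 in linear terms, 73.00 dB SPL.
The limit corresponds to 10^(77.9/10) = 6.166e+07; subtracting the fixed part leaves 4.171e+07 for the pump, i.e. 76.20 dB SPL.
Required insertion loss = 80.9 − 76.20 = 4.70 dB.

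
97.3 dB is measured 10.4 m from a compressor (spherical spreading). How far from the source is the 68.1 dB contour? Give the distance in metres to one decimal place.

For a point source L₁ − L₂ = 20·log₁₀(r₂/r₁), so r₂ = r₁·10^((L₁−L₂)/20).
r₂ = 10.4·10^((97.3−68.1)/20) = 10.4·10^(29.2/20) = 299.94 m.

299.9 m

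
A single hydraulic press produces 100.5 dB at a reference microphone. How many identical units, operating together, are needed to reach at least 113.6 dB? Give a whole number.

21

Need L₁ + 10·log₁₀ N ≥ 113.6, i.e. log₁₀ N ≥ 1.31.
N ≥ 10^(13.1/10) = 20.417, so N = 21.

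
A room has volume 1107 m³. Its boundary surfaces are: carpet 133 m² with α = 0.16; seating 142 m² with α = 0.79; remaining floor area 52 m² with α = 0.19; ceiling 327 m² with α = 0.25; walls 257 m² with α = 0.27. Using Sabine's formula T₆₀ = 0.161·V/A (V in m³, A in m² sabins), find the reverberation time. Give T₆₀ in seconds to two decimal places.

A = Σ Sᵢαᵢ = 133·0.16 + 142·0.79 + 52·0.19 + 327·0.25 + 257·0.27 = 294.48 m².
T₆₀ = 0.161·V/A = 0.161·1107/294.48 = 0.605 s.

0.61 s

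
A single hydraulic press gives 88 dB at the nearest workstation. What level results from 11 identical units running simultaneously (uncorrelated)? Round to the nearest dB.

With 11 equal, uncorrelated contributions the intensity is 11× that of one unit, giving a rise of 10·log₁₀ 11.
L_total = 88 + 10·log₁₀(11) = 88 + 10.414 = 98.41 dB.

98 dB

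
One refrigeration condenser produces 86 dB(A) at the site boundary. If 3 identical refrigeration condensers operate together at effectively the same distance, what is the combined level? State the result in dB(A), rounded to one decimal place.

90.8 dB(A)

N identical incoherent sources raise the level by 10·log₁₀ N.
L_total = 86 + 10·log₁₀(3) = 86 + 4.771 = 90.77 dB(A).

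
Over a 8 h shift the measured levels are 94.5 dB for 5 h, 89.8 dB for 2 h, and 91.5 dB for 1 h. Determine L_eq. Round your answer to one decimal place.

Weight each interval's intensity by its duration and average over T = 8 h:
Σ tᵢ·10^(Lᵢ/10) = 5·10^(94.5/10) + 2·10^(89.8/10) + 1·10^(91.5/10) = 1.741e+10.
L_eq = 10·log₁₀(1.741e+10/8) = 93.38 dB.

93.4 dB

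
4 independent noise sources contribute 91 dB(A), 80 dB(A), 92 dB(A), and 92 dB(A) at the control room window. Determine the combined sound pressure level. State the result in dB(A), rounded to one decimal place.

For uncorrelated sources the intensities add, so convert each level to linear form, sum, and take 10·log₁₀ of the total.
Σ 10^(L/10) = 10^(91/10) + 10^(80/10) + 10^(92/10) + 10^(92/10) = 4.529e+09.
L_total = 10·log₁₀(4.529e+09) = 96.56 dB(A).

96.6 dB(A)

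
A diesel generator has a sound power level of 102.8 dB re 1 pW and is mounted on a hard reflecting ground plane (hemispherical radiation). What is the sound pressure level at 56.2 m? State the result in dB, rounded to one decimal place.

59.8 dB

L_p = L_w − 10·log₁₀(2π·r²) with r = 56.2 m.
2π·r² = 1.985e+04 m², 10·log₁₀ of that is 42.977 dB.
L_p = 102.8 − 42.977 = 59.82 dB.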